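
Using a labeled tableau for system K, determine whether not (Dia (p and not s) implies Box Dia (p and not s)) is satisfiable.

Satisfiable (open branch found)

1. not (Dia (p and not s) implies Box Dia (p and not s)), u
2. Dia (p and not s), u
3. not Box Dia (p and not s), u
4. p and not s, v
5. p, v
6. not s, v
7. not Dia (p and not s), w
Accessibility: uRv, uRw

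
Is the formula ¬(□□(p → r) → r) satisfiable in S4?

Yes, satisfiable

1. ¬(□□(p → r) → r), 0
2. □□(p → r), 0
3. ¬r, 0
4. □(p → r), 0
5. p → r, 0
6. ¬p, 0
Accessibility: 0R0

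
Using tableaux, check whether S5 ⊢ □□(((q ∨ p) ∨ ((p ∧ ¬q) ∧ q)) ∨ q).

Not valid

Tableau for the negation ¬□□(((q ∨ p) ∨ ((p ∧ ¬q) ∧ q)) ∨ q):
1. ¬□□(((q ∨ p) ∨ ((p ∧ ¬q) ∧ q)) ∨ q), u
2. ¬□(((q ∨ p) ∨ ((p ∧ ¬q) ∧ q)) ∨ q), v
3. ¬(((q ∨ p) ∨ ((p ∧ ¬q) ∧ q)) ∨ q), w
4. ¬((q ∨ p) ∨ ((p ∧ ¬q) ∧ q)), w
5. ¬q, w
6. ¬(q ∨ p), w
7. ¬((p ∧ ¬q) ∧ q), w
8. ¬p, w
Accessibility: uRu, uRv, uRw, vRu, vRv, vRw, wRu, wRv, wRw
The negation has an open branch (countermodel exists).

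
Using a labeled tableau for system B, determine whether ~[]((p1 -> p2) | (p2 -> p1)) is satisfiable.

1. ~[]((p1 -> p2) | (p2 -> p1)), 0
2. ~((p1 -> p2) | (p2 -> p1)), 1
3. ~(p1 -> p2), 1
4. ~(p2 -> p1), 1
5. p1, 1
6. ~p2, 1
7. p2, 1
8. ~p1, 1
Accessibility: 0R0, 0R1, 1R0, 1R1
Branch closes: p2 and ~p2 both at 1.
Every branch closes; the branch above is one of them.

Unsatisfiable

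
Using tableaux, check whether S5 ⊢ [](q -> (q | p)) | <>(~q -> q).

Tableau for the negation ~([](q -> (q | p)) | <>(~q -> q)):
1. ~([](q -> (q | p)) | <>(~q -> q)), w0
2. ~[](q -> (q | p)), w0
3. ~<>(~q -> q), w0
4. ~(~q -> q), w0
5. ~q, w0
6. ~(q -> (q | p)), w1
7. q, w1
8. ~(q | p), w1
9. ~q, w1
10. ~p, w1
Accessibility: w0Rw0, w0Rw1, w1Rw0, w1Rw1
Branch closes: q and ~q both at w1.
Every branch of the negation's tableau closes; the branch above is one of them.

Yes, valid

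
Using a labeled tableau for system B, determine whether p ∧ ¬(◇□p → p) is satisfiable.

Unsatisfiable

1. p ∧ ¬(◇□p → p), 0
2. p, 0
3. ¬(◇□p → p), 0
4. ◇□p, 0
5. ¬p, 0
Accessibility: 0R0
Branch closes: p and ¬p both at 0.
All branches of the tableau close; one closing branch shown above.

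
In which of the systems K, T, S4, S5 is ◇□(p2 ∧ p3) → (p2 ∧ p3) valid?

S4-tableau for the negation ¬(◇□(p2 ∧ p3) → (p2 ∧ p3)):
1. ¬(◇□(p2 ∧ p3) → (p2 ∧ p3)), 0
2. ◇□(p2 ∧ p3), 0
3. ¬(p2 ∧ p3), 0
4. ¬p3, 0
5. □(p2 ∧ p3), 1
6. p2 ∧ p3, 1
7. p2, 1
8. p3, 1
Accessibility: 0R0, 0R1, 1R1
Complete open branch: countermodel on an S4-frame, so not valid in S4, nor in K, T (the same frame is also a K-frame and a T-frame).
S5-tableau for the negation ¬(◇□(p2 ∧ p3) → (p2 ∧ p3)):
1. ¬(◇□(p2 ∧ p3) → (p2 ∧ p3)), 0
2. ◇□(p2 ∧ p3), 0
3. ¬(p2 ∧ p3), 0
4. ¬p3, 0
5. □(p2 ∧ p3), 1
6. p2 ∧ p3, 0
7. p2, 0
8. p3, 0
Accessibility: 0R0, 0R1, 1R0, 1R1
Branch closes: p3 and ¬p3 both at 0.
Every branch closes (one shown): valid in S5.

S5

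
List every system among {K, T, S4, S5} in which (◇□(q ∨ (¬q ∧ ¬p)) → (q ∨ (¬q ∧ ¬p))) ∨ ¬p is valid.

S4-tableau for the negation ¬((◇□(q ∨ (¬q ∧ ¬p)) → (q ∨ (¬q ∧ ¬p))) ∨ ¬p):
1. ¬((◇□(q ∨ (¬q ∧ ¬p)) → (q ∨ (¬q ∧ ¬p))) ∨ ¬p), w0
2. ¬(◇□(q ∨ (¬q ∧ ¬p)) → (q ∨ (¬q ∧ ¬p))), w0   [¬∨-rule on 1]
3. p, w0   [¬∨-rule on 1]
4. ◇□(q ∨ (¬q ∧ ¬p)), w0   [¬→-rule on 2]
5. ¬(q ∨ (¬q ∧ ¬p)), w0   [¬→-rule on 2]
6. ¬q, w0   [¬∨-rule on 5]
7. ¬(¬q ∧ ¬p), w0   [¬∨-rule on 5]
8. □(q ∨ (¬q ∧ ¬p)), w1   [◇-rule on 4: fresh world w1, w0Rw1]
9. q ∨ (¬q ∧ ¬p), w1   [□-rule on 8 via w1Rw1]
10. ¬q ∧ ¬p, w1   [∨-rule on 9 (branches; this branch)]
11. ¬q, w1   [∧-rule on 10]
12. ¬p, w1   [∧-rule on 10]
Accessibility: w0Rw0, w0Rw1, w1Rw1
Complete open branch: countermodel on an S4-frame, so not valid in S4, nor in K, T (the same frame is also a K-frame and a T-frame).
S5-tableau for the negation ¬((◇□(q ∨ (¬q ∧ ¬p)) → (q ∨ (¬q ∧ ¬p))) ∨ ¬p):
1. ¬((◇□(q ∨ (¬q ∧ ¬p)) → (q ∨ (¬q ∧ ¬p))) ∨ ¬p), w0
2. ¬(◇□(q ∨ (¬q ∧ ¬p)) → (q ∨ (¬q ∧ ¬p))), w0   [¬∨-rule on 1]
3. p, w0   [¬∨-rule on 1]
4. ◇□(q ∨ (¬q ∧ ¬p)), w0   [¬→-rule on 2]
5. ¬(q ∨ (¬q ∧ ¬p)), w0   [¬→-rule on 2]
6. ¬q, w0   [¬∨-rule on 5]
7. ¬(¬q ∧ ¬p), w0   [¬∨-rule on 5]
8. □(q ∨ (¬q ∧ ¬p)), w1   [◇-rule on 4: fresh world w1, w0Rw1]
9. q ∨ (¬q ∧ ¬p), w0   [□-rule on 8 via w1Rw0]
10. q ∨ (¬q ∧ ¬p), w1   [□-rule on 8 via w1Rw1]
11. ¬q ∧ ¬p, w0   [∨-rule on 9 (branches; this branch)]
12. ¬p, w0   [∧-rule on 11]
Accessibility: w0Rw0, w0Rw1, w1Rw0, w1Rw1
Branch closes: p and ¬p both at w0.
Every branch closes (one shown): valid in S5.

S5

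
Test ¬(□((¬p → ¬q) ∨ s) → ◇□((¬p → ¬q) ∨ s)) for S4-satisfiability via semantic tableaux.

Unsatisfiable

1. ¬(□((¬p → ¬q) ∨ s) → ◇□((¬p → ¬q) ∨ s)), 0
2. □((¬p → ¬q) ∨ s), 0   [¬→-rule on 1]
3. ¬◇□((¬p → ¬q) ∨ s), 0   [¬→-rule on 1]
4. (¬p → ¬q) ∨ s, 0   [□-rule on 2 via 0R0]
5. ¬□((¬p → ¬q) ∨ s), 0   [¬◇-rule on 3 via 0R0]
6. ¬p → ¬q, 0   [∨-rule on 4 (branches; this branch)]
7. ¬q, 0   [→-rule on 6 (branches; this branch)]
8. ¬((¬p → ¬q) ∨ s), 1   [¬□-rule on 5: fresh world 1, 0R1]
9. ¬(¬p → ¬q), 1   [¬∨-rule on 8]
10. ¬s, 1   [¬∨-rule on 8]
11. ¬p, 1   [¬→-rule on 9]
12. q, 1   [¬→-rule on 9]
13. (¬p → ¬q) ∨ s, 1   [□-rule on 2 via 0R1]
14. ¬□((¬p → ¬q) ∨ s), 1   [¬◇-rule on 3 via 0R1]
15. ¬p → ¬q, 1   [∨-rule on 13 (branches; this branch)]
16. ¬q, 1   [→-rule on 15 (branches; this branch)]
Accessibility: 0R0, 0R1, 1R1
Branch closes: q and ¬q both at 1.
(One branch shown.) All branches close.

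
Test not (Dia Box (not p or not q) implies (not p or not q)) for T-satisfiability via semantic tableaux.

Satisfiable (open branch found)

1. not (Dia Box (not p or not q) implies (not p or not q)), w0
2. Dia Box (not p or not q), w0
3. not (not p or not q), w0
4. p, w0
5. q, w0
6. Box (not p or not q), w1
7. not p or not q, w1
8. not q, w1
Accessibility: w0Rw0, w0Rw1, w1Rw1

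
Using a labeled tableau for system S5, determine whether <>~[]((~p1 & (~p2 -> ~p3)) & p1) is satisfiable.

Satisfiable

1. <>~[]((~p1 & (~p2 -> ~p3)) & p1), u
2. ~[]((~p1 & (~p2 -> ~p3)) & p1), v
3. ~((~p1 & (~p2 -> ~p3)) & p1), w
4. ~p1, w
Accessibility: uRu, uRv, uRw, vRu, vRv, vRw, wRu, wRv, wRw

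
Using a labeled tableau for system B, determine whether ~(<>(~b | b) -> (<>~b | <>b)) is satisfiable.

1. ~(<>(~b | b) -> (<>~b | <>b)), u
2. <>(~b | b), u
3. ~(<>~b | <>b), u
4. ~<>~b, u
5. ~<>b, u
6. b, u
7. ~b, u
Accessibility: uRu
Branch closes: b and ~b both at u.
All branches of the tableau close; one closing branch shown above.

Unsatisfiable (every branch closes)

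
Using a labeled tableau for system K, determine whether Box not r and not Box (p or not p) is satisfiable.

No, unsatisfiable

1. Box not r and not Box (p or not p), 0
2. Box not r, 0   [and-rule on 1]
3. not Box (p or not p), 0   [and-rule on 1]
4. not (p or not p), 1   [neg-Box-rule on 3: fresh world 1, 0R1]
5. not p, 1   [neg-or-rule on 4]
6. p, 1   [neg-or-rule on 4]
Accessibility: 0R1
Branch closes: p and not p both at 1.
All branches of the tableau close; one closing branch shown above.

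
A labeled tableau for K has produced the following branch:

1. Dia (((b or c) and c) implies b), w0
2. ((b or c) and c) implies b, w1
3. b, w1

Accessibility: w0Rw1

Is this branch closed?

Open

No world carries both an atom and its negation.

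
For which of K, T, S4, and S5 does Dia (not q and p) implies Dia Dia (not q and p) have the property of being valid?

T-tableau for the negation not (Dia (not q and p) implies Dia Dia (not q and p)):
1. not (Dia (not q and p) implies Dia Dia (not q and p)), 0
2. Dia (not q and p), 0
3. not Dia Dia (not q and p), 0
4. not Dia (not q and p), 0
5. not (not q and p), 0
6. not p, 0
7. not q and p, 1
8. not q, 1
9. p, 1
10. not Dia (not q and p), 1
11. not (not q and p), 1
12. not p, 1
Accessibility: 0R0, 0R1, 1R1
Branch closes: p and not p both at 1.
Every branch closes (one shown): valid in T, hence also in S4, S5 (every theorem of T is a theorem of S4 and S5).
K-tableau for the negation not (Dia (not q and p) implies Dia Dia (not q and p)):
1. not (Dia (not q and p) implies Dia Dia (not q and p)), 0
2. Dia (not q and p), 0
3. not Dia Dia (not q and p), 0
4. not q and p, 1
5. not q, 1
6. p, 1
7. not Dia (not q and p), 1
Accessibility: 0R1
Complete open branch: countermodel on a K-frame, so not valid in K.

T, S4, S5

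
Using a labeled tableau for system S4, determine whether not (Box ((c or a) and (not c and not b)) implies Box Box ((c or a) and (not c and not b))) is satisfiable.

1. not (Box ((c or a) and (not c and not b)) implies Box Box ((c or a) and (not c and not b))), 0
2. Box ((c or a) and (not c and not b)), 0   [neg-implies-rule on 1]
3. not Box Box ((c or a) and (not c and not b)), 0   [neg-implies-rule on 1]
4. (c or a) and (not c and not b), 0   [Box-rule on 2 via 0R0]
5. c or a, 0   [and-rule on 4]
6. not c and not b, 0   [and-rule on 4]
7. not c, 0   [and-rule on 6]
8. not b, 0   [and-rule on 6]
9. a, 0   [or-rule on 5 (branches; this branch)]
10. not Box ((c or a) and (not c and not b)), 1   [neg-Box-rule on 3: fresh world 1, 0R1]
11. (c or a) and (not c and not b), 1   [Box-rule on 2 via 0R1]
12. c or a, 1   [and-rule on 11]
13. not c and not b, 1   [and-rule on 11]
14. not c, 1   [and-rule on 13]
15. not b, 1   [and-rule on 13]
16. a, 1   [or-rule on 12 (branches; this branch)]
17. not ((c or a) and (not c and not b)), 2   [neg-Box-rule on 10: fresh world 2, 1R2]
18. (c or a) and (not c and not b), 2   [Box-rule on 2 via 0R2]
19. c or a, 2   [and-rule on 18]
20. not c and not b, 2   [and-rule on 18]
21. not c, 2   [and-rule on 20]
22. not b, 2   [and-rule on 20]
23. not (not c and not b), 2   [neg-and-rule on 17 (branches; this branch)]
24. a, 2   [or-rule on 19 (branches; this branch)]
25. b, 2   [neg-and-rule on 23 (branches; this branch)]
Accessibility: 0R0, 0R1, 0R2, 1R1, 1R2, 2R2
Branch closes: b and not b both at 2.
(One branch shown.) All branches close.

No, unsatisfiable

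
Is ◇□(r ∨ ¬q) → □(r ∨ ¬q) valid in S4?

Tableau for the negation ¬(◇□(r ∨ ¬q) → □(r ∨ ¬q)):
1. ¬(◇□(r ∨ ¬q) → □(r ∨ ¬q)), u
2. ◇□(r ∨ ¬q), u
3. ¬□(r ∨ ¬q), u
4. □(r ∨ ¬q), v
5. r ∨ ¬q, v
6. ¬q, v
7. ¬(r ∨ ¬q), w
8. ¬r, w
9. q, w
Accessibility: uRu, uRv, uRw, vRv, wRw
The negation has an open branch (countermodel exists).

Not valid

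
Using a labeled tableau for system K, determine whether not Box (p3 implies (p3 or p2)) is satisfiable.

Unsatisfiable (every branch closes)

1. not Box (p3 implies (p3 or p2)), 0
2. not (p3 implies (p3 or p2)), 1
3. p3, 1
4. not (p3 or p2), 1
5. not p3, 1
6. not p2, 1
Accessibility: 0R1
Branch closes: p3 and not p3 both at 1.
(One branch shown.) All branches close.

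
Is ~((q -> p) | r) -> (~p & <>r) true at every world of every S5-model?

No, not valid

Tableau for the negation ~(~((q -> p) | r) -> (~p & <>r)):
1. ~(~((q -> p) | r) -> (~p & <>r)), 0
2. ~((q -> p) | r), 0
3. ~(~p & <>r), 0
4. ~(q -> p), 0
5. ~r, 0
6. q, 0
7. ~p, 0
8. ~<>r, 0
Accessibility: 0R0
The negation has an open branch (countermodel exists).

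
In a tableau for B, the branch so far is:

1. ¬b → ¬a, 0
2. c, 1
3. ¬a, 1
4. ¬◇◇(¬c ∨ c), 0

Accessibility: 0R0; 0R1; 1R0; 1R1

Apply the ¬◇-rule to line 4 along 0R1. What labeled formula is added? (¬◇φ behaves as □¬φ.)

¬◇(¬c ∨ c), 1

¬◇φ behaves as □¬φ: propagate the negated body to each accessible world.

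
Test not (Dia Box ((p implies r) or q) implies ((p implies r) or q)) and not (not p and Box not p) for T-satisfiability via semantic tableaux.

Yes, satisfiable

1. not (Dia Box ((p implies r) or q) implies ((p implies r) or q)) and not (not p and Box not p), 0
2. not (Dia Box ((p implies r) or q) implies ((p implies r) or q)), 0
3. not (not p and Box not p), 0
4. Dia Box ((p implies r) or q), 0
5. not ((p implies r) or q), 0
6. not (p implies r), 0
7. not q, 0
8. p, 0
9. not r, 0
10. not Box not p, 0
11. Box ((p implies r) or q), 1
12. (p implies r) or q, 1
13. q, 1
14. p, 2
Accessibility: 0R0, 0R1, 0R2, 1R1, 2R2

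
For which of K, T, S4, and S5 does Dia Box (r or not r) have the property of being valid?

T, S4, S5

T-tableau for the negation not Dia Box (r or not r):
1. not Dia Box (r or not r), w0
2. not Box (r or not r), w0
3. not (r or not r), w1
4. not r, w1
5. r, w1
Accessibility: w0Rw0, w0Rw1, w1Rw1
Branch closes: r and not r both at w1.
Every branch closes (one shown): valid in T, hence also in S4, S5 (every theorem of T is a theorem of S4 and S5).
K-tableau for the negation not Dia Box (r or not r):
1. not Dia Box (r or not r), w0
Complete open branch: countermodel on a K-frame, so not valid in K.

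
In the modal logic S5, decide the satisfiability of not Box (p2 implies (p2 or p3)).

Unsatisfiable

1. not Box (p2 implies (p2 or p3)), u
2. not (p2 implies (p2 or p3)), v   [neg-Box-rule on 1: fresh world v, uRv]
3. p2, v   [neg-implies-rule on 2]
4. not (p2 or p3), v   [neg-implies-rule on 2]
5. not p2, v   [neg-or-rule on 4]
6. not p3, v   [neg-or-rule on 4]
Accessibility: uRu, uRv, vRu, vRv
Branch closes: p2 and not p2 both at v.
All branches of the tableau close; one closing branch shown above.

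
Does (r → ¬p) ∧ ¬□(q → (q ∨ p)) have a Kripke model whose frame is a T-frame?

Unsatisfiable

1. (r → ¬p) ∧ ¬□(q → (q ∨ p)), u
2. r → ¬p, u   [∧-rule on 1]
3. ¬□(q → (q ∨ p)), u   [∧-rule on 1]
4. ¬p, u   [→-rule on 2 (branches; this branch)]
5. ¬(q → (q ∨ p)), v   [¬□-rule on 3: fresh world v, uRv]
6. q, v   [¬→-rule on 5]
7. ¬(q ∨ p), v   [¬→-rule on 5]
8. ¬q, v   [¬∨-rule on 7]
9. ¬p, v   [¬∨-rule on 7]
Accessibility: uRu, uRv, vRv
Branch closes: q and ¬q both at v.
Every branch closes; the branch above is one of them.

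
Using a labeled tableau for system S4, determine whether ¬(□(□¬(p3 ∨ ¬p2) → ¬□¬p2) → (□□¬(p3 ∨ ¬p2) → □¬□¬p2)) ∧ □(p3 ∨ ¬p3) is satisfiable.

1. ¬(□(□¬(p3 ∨ ¬p2) → ¬□¬p2) → (□□¬(p3 ∨ ¬p2) → □¬□¬p2)) ∧ □(p3 ∨ ¬p3), w0
2. ¬(□(□¬(p3 ∨ ¬p2) → ¬□¬p2) → (□□¬(p3 ∨ ¬p2) → □¬□¬p2)), w0
3. □(p3 ∨ ¬p3), w0
4. □(□¬(p3 ∨ ¬p2) → ¬□¬p2), w0
5. ¬(□□¬(p3 ∨ ¬p2) → □¬□¬p2), w0
6. □□¬(p3 ∨ ¬p2), w0
7. ¬□¬□¬p2, w0
8. p3 ∨ ¬p3, w0
9. □¬(p3 ∨ ¬p2) → ¬□¬p2, w0
10. □¬(p3 ∨ ¬p2), w0
11. ¬(p3 ∨ ¬p2), w0
12. ¬p3, w0
13. p2, w0
14. ¬□¬p2, w0
15. □¬p2, w1
16. p3 ∨ ¬p3, w1
17. □¬(p3 ∨ ¬p2) → ¬□¬p2, w1
18. □¬(p3 ∨ ¬p2), w1
19. ¬(p3 ∨ ¬p2), w1
20. ¬p3, w1
21. p2, w1
22. ¬p2, w1
Accessibility: w0Rw0, w0Rw1, w1Rw1
Branch closes: p2 and ¬p2 both at w1.
(One branch shown.) All branches close.

Unsatisfiable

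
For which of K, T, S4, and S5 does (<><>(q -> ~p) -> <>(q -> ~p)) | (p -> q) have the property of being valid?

T, S4, S5

T-tableau for the negation ~((<><>(q -> ~p) -> <>(q -> ~p)) | (p -> q)):
1. ~((<><>(q -> ~p) -> <>(q -> ~p)) | (p -> q)), u
2. ~(<><>(q -> ~p) -> <>(q -> ~p)), u   [~|-rule on 1]
3. ~(p -> q), u   [~|-rule on 1]
4. <><>(q -> ~p), u   [~->-rule on 2]
5. ~<>(q -> ~p), u   [~->-rule on 2]
6. p, u   [~->-rule on 3]
7. ~q, u   [~->-rule on 3]
8. ~(q -> ~p), u   [~<>-rule on 5 via uRu]
9. q, u   [~->-rule on 8]
Accessibility: uRu
Branch closes: q and ~q both at u.
Every branch closes (one shown): valid in T, hence also in S4, S5 (every theorem of T is a theorem of S4 and S5).
K-tableau for the negation ~((<><>(q -> ~p) -> <>(q -> ~p)) | (p -> q)):
1. ~((<><>(q -> ~p) -> <>(q -> ~p)) | (p -> q)), u
2. ~(<><>(q -> ~p) -> <>(q -> ~p)), u   [~|-rule on 1]
3. ~(p -> q), u   [~|-rule on 1]
4. <><>(q -> ~p), u   [~->-rule on 2]
5. ~<>(q -> ~p), u   [~->-rule on 2]
6. p, u   [~->-rule on 3]
7. ~q, u   [~->-rule on 3]
8. <>(q -> ~p), v   [<>-rule on 4: fresh world v, uRv]
9. ~(q -> ~p), v   [~<>-rule on 5 via uRv]
10. q, v   [~->-rule on 9]
11. p, v   [~->-rule on 9]
12. q -> ~p, w   [<>-rule on 8: fresh world w, vRw]
13. ~p, w   [->-rule on 12 (branches; this branch)]
Accessibility: uRv, vRw
Complete open branch: countermodel on a K-frame, so not valid in K.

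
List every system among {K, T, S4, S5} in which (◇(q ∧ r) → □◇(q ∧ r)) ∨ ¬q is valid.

S5

S4-tableau for the negation ¬((◇(q ∧ r) → □◇(q ∧ r)) ∨ ¬q):
1. ¬((◇(q ∧ r) → □◇(q ∧ r)) ∨ ¬q), u
2. ¬(◇(q ∧ r) → □◇(q ∧ r)), u
3. q, u
4. ◇(q ∧ r), u
5. ¬□◇(q ∧ r), u
6. q ∧ r, v
7. q, v
8. r, v
9. ¬◇(q ∧ r), w
10. ¬(q ∧ r), w
11. ¬r, w
Accessibility: uRu, uRv, uRw, vRv, wRw
Complete open branch: countermodel on an S4-frame, so not valid in S4, nor in K, T (the same frame is also a K-frame and a T-frame).
S5-tableau for the negation ¬((◇(q ∧ r) → □◇(q ∧ r)) ∨ ¬q):
1. ¬((◇(q ∧ r) → □◇(q ∧ r)) ∨ ¬q), u
2. ¬(◇(q ∧ r) → □◇(q ∧ r)), u
3. q, u
4. ◇(q ∧ r), u
5. ¬□◇(q ∧ r), u
6. q ∧ r, v
7. q, v
8. r, v
9. ¬◇(q ∧ r), w
10. ¬(q ∧ r), u
11. ¬(q ∧ r), v
12. ¬(q ∧ r), w
13. ¬r, u
14. ¬r, v
Accessibility: uRu, uRv, uRw, vRu, vRv, vRw, wRu, wRv, wRw
Branch closes: r and ¬r both at v.
Every branch closes (one shown): valid in S5.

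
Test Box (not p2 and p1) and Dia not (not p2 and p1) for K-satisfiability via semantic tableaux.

1. Box (not p2 and p1) and Dia not (not p2 and p1), u
2. Box (not p2 and p1), u
3. Dia not (not p2 and p1), u
4. not (not p2 and p1), v
5. not p2 and p1, v
6. not p2, v
7. p1, v
8. not p1, v
Accessibility: uRv
Branch closes: p1 and not p1 both at v.
(One branch shown.) All branches close.

Unsatisfiable (every branch closes)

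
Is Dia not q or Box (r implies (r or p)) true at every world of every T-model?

Tableau for the negation not (Dia not q or Box (r implies (r or p))):
1. not (Dia not q or Box (r implies (r or p))), u
2. not Dia not q, u
3. not Box (r implies (r or p)), u
4. q, u
5. not (r implies (r or p)), v
6. r, v
7. not (r or p), v
8. not r, v
9. not p, v
Accessibility: uRu, uRv, vRv
Branch closes: r and not r both at v.
All branches of the negation close; one closing branch shown above.

Yes, valid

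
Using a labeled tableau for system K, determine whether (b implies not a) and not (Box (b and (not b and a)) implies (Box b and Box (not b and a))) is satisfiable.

1. (b implies not a) and not (Box (b and (not b and a)) implies (Box b and Box (not b and a))), w0
2. b implies not a, w0
3. not (Box (b and (not b and a)) implies (Box b and Box (not b and a))), w0
4. Box (b and (not b and a)), w0
5. not (Box b and Box (not b and a)), w0
6. not a, w0
7. not Box (not b and a), w0
8. not (not b and a), w1
9. b and (not b and a), w1
10. b, w1
11. not b and a, w1
12. not b, w1
13. a, w1
Accessibility: w0Rw1
Branch closes: b and not b both at w1.
(One branch shown.) All branches close.

Unsatisfiable (every branch closes)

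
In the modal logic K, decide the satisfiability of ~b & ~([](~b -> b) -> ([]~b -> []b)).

1. ~b & ~([](~b -> b) -> ([]~b -> []b)), w0
2. ~b, w0
3. ~([](~b -> b) -> ([]~b -> []b)), w0
4. [](~b -> b), w0
5. ~([]~b -> []b), w0
6. []~b, w0
7. ~[]b, w0
8. ~b, w1
9. ~b -> b, w1
10. b, w1
Accessibility: w0Rw1
Branch closes: b and ~b both at w1.
(One branch shown.) All branches close.

Unsatisfiable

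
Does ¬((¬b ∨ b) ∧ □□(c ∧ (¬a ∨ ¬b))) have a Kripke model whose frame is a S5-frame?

1. ¬((¬b ∨ b) ∧ □□(c ∧ (¬a ∨ ¬b))), u
2. ¬□□(c ∧ (¬a ∨ ¬b)), u
3. ¬□(c ∧ (¬a ∨ ¬b)), v
4. ¬(c ∧ (¬a ∨ ¬b)), w
5. ¬(¬a ∨ ¬b), w
6. a, w
7. b, w
Accessibility: uRu, uRv, uRw, vRu, vRv, vRw, wRu, wRv, wRw

Yes, satisfiable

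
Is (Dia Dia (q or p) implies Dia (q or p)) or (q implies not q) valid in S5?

Valid

Tableau for the negation not ((Dia Dia (q or p) implies Dia (q or p)) or (q implies not q)):
1. not ((Dia Dia (q or p) implies Dia (q or p)) or (q implies not q)), u
2. not (Dia Dia (q or p) implies Dia (q or p)), u   [neg-or-rule on 1]
3. not (q implies not q), u   [neg-or-rule on 1]
4. Dia Dia (q or p), u   [neg-implies-rule on 2]
5. not Dia (q or p), u   [neg-implies-rule on 2]
6. q, u   [neg-implies-rule on 3]
7. not (q or p), u   [neg-Dia-rule on 5 via uRu]
8. not q, u   [neg-or-rule on 7]
9. not p, u   [neg-or-rule on 7]
Accessibility: uRu
Branch closes: q and not q both at u.
All branches of the negation close; one closing branch shown above.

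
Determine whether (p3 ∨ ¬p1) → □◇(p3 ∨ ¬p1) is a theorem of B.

Tableau for the negation ¬((p3 ∨ ¬p1) → □◇(p3 ∨ ¬p1)):
1. ¬((p3 ∨ ¬p1) → □◇(p3 ∨ ¬p1)), w0
2. p3 ∨ ¬p1, w0   [¬→-rule on 1]
3. ¬□◇(p3 ∨ ¬p1), w0   [¬→-rule on 1]
4. ¬p1, w0   [∨-rule on 2 (branches; this branch)]
5. ¬◇(p3 ∨ ¬p1), w1   [¬□-rule on 3: fresh world w1, w0Rw1]
6. ¬(p3 ∨ ¬p1), w0   [¬◇-rule on 5 via w1Rw0]
7. ¬p3, w0   [¬∨-rule on 6]
8. p1, w0   [¬∨-rule on 6]
Accessibility: w0Rw0, w0Rw1, w1Rw0, w1Rw1
Branch closes: p1 and ¬p1 both at w0.
All branches of the negation close; one closing branch shown above.

Valid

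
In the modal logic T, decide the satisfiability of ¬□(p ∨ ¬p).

Unsatisfiable

1. ¬□(p ∨ ¬p), u
2. ¬(p ∨ ¬p), v
3. ¬p, v
4. p, v
Accessibility: uRu, uRv, vRv
Branch closes: p and ¬p both at v.
All branches of the tableau close; one closing branch shown above.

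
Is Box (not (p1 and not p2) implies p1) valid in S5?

Tableau for the negation not Box (not (p1 and not p2) implies p1):
1. not Box (not (p1 and not p2) implies p1), 0
2. not (not (p1 and not p2) implies p1), 1   [neg-Box-rule on 1: fresh world 1, 0R1]
3. not (p1 and not p2), 1   [neg-implies-rule on 2]
4. not p1, 1   [neg-implies-rule on 2]
5. p2, 1   [neg-and-rule on 3 (branches; this branch)]
Accessibility: 0R0, 0R1, 1R0, 1R1
The negation has an open branch (countermodel exists).

Invalid (countermodel exists)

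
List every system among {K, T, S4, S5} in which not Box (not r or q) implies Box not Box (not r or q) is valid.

S4-tableau for the negation not (not Box (not r or q) implies Box not Box (not r or q)):
1. not (not Box (not r or q) implies Box not Box (not r or q)), u
2. not Box (not r or q), u   [neg-implies-rule on 1]
3. not Box not Box (not r or q), u   [neg-implies-rule on 1]
4. not (not r or q), v   [neg-Box-rule on 2: fresh world v, uRv]
5. r, v   [neg-or-rule on 4]
6. not q, v   [neg-or-rule on 4]
7. Box (not r or q), w   [neg-Box-rule on 3: fresh world w, uRw]
8. not r or q, w   [Box-rule on 7 via wRw]
9. q, w   [or-rule on 8 (branches; this branch)]
Accessibility: uRu, uRv, uRw, vRv, wRw
Complete open branch: countermodel on an S4-frame, so not valid in S4, nor in K, T (the same frame is also a K-frame and a T-frame).
S5-tableau for the negation not (not Box (not r or q) implies Box not Box (not r or q)):
1. not (not Box (not r or q) implies Box not Box (not r or q)), u
2. not Box (not r or q), u   [neg-implies-rule on 1]
3. not Box not Box (not r or q), u   [neg-implies-rule on 1]
4. not (not r or q), v   [neg-Box-rule on 2: fresh world v, uRv]
5. r, v   [neg-or-rule on 4]
6. not q, v   [neg-or-rule on 4]
7. Box (not r or q), w   [neg-Box-rule on 3: fresh world w, uRw]
8. not r or q, u   [Box-rule on 7 via wRu]
9. not r or q, v   [Box-rule on 7 via wRv]
10. not r or q, w   [Box-rule on 7 via wRw]
11. q, u   [or-rule on 8 (branches; this branch)]
12. q, v   [or-rule on 9 (branches; this branch)]
Accessibility: uRu, uRv, uRw, vRu, vRv, vRw, wRu, wRv, wRw
Branch closes: q and not q both at v.
Every branch closes (one shown): valid in S5.

S5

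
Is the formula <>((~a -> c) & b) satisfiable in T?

1. <>((~a -> c) & b), u
2. (~a -> c) & b, v
3. ~a -> c, v
4. b, v
5. c, v
Accessibility: uRu, uRv, vRv

Yes, satisfiable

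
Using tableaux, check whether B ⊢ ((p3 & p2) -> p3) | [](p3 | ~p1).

Valid in B

Tableau for the negation ~(((p3 & p2) -> p3) | [](p3 | ~p1)):
1. ~(((p3 & p2) -> p3) | [](p3 | ~p1)), w0
2. ~((p3 & p2) -> p3), w0
3. ~[](p3 | ~p1), w0
4. p3 & p2, w0
5. ~p3, w0
6. p3, w0
7. p2, w0
Accessibility: w0Rw0
Branch closes: p3 and ~p3 both at w0.
All branches of the negation close; one closing branch shown above.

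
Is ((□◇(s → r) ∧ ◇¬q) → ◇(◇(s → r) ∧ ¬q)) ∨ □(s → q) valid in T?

Valid

Tableau for the negation ¬(((□◇(s → r) ∧ ◇¬q) → ◇(◇(s → r) ∧ ¬q)) ∨ □(s → q)):
1. ¬(((□◇(s → r) ∧ ◇¬q) → ◇(◇(s → r) ∧ ¬q)) ∨ □(s → q)), u
2. ¬((□◇(s → r) ∧ ◇¬q) → ◇(◇(s → r) ∧ ¬q)), u
3. ¬□(s → q), u
4. □◇(s → r) ∧ ◇¬q, u
5. ¬◇(◇(s → r) ∧ ¬q), u
6. □◇(s → r), u
7. ◇¬q, u
8. ¬(◇(s → r) ∧ ¬q), u
9. ◇(s → r), u
10. q, u
11. ¬(s → q), v
12. s, v
13. ¬q, v
14. ¬(◇(s → r) ∧ ¬q), v
15. ◇(s → r), v
16. ¬◇(s → r), v
17. ¬(s → r), v
18. ¬r, v
19. ¬q, w
20. ¬(◇(s → r) ∧ ¬q), w
21. ◇(s → r), w
22. ¬◇(s → r), w
23. ¬(s → r), w
24. s, w
25. ¬r, w
26. s → r, x
27. ¬(◇(s → r) ∧ ¬q), x
28. ◇(s → r), x
29. r, x
30. q, x
31. s → r, y
32. ¬(s → r), y
33. s, y
34. ¬r, y
35. r, y
Accessibility: uRu, uRv, uRw, uRx, vRv, vRy, wRw, xRx, yRy
Branch closes: r and ¬r both at y.
Every branch of the negation's tableau closes; the branch above is one of them.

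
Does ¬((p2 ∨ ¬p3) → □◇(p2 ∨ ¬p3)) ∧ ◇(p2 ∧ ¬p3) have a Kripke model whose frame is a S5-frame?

Unsatisfiable

1. ¬((p2 ∨ ¬p3) → □◇(p2 ∨ ¬p3)) ∧ ◇(p2 ∧ ¬p3), 0
2. ¬((p2 ∨ ¬p3) → □◇(p2 ∨ ¬p3)), 0
3. ◇(p2 ∧ ¬p3), 0
4. p2 ∨ ¬p3, 0
5. ¬□◇(p2 ∨ ¬p3), 0
6. ¬p3, 0
7. p2 ∧ ¬p3, 1
8. p2, 1
9. ¬p3, 1
10. ¬◇(p2 ∨ ¬p3), 2
11. ¬(p2 ∨ ¬p3), 0
12. ¬p2, 0
13. p3, 0
Accessibility: 0R0, 0R1, 0R2, 1R0, 1R1, 1R2, 2R0, 2R1, 2R2
Branch closes: p3 and ¬p3 both at 0.
Every branch closes; the branch above is one of them.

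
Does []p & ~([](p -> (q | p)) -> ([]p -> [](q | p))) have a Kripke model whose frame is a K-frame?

Unsatisfiable (every branch closes)

1. []p & ~([](p -> (q | p)) -> ([]p -> [](q | p))), 0
2. []p, 0
3. ~([](p -> (q | p)) -> ([]p -> [](q | p))), 0
4. [](p -> (q | p)), 0
5. ~([]p -> [](q | p)), 0
6. ~[](q | p), 0
7. ~(q | p), 1
8. ~q, 1
9. ~p, 1
10. p, 1
Accessibility: 0R1
Branch closes: p and ~p both at 1.
All branches of the tableau close; one closing branch shown above.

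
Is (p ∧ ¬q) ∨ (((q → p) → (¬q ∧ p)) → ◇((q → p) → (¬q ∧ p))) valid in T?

Tableau for the negation ¬((p ∧ ¬q) ∨ (((q → p) → (¬q ∧ p)) → ◇((q → p) → (¬q ∧ p)))):
1. ¬((p ∧ ¬q) ∨ (((q → p) → (¬q ∧ p)) → ◇((q → p) → (¬q ∧ p)))), w0
2. ¬(p ∧ ¬q), w0
3. ¬(((q → p) → (¬q ∧ p)) → ◇((q → p) → (¬q ∧ p))), w0
4. (q → p) → (¬q ∧ p), w0
5. ¬◇((q → p) → (¬q ∧ p)), w0
6. ¬((q → p) → (¬q ∧ p)), w0
7. q → p, w0
8. ¬(¬q ∧ p), w0
9. q, w0
10. ¬(q → p), w0
11. ¬p, w0
12. p, w0
Accessibility: w0Rw0
Branch closes: p and ¬p both at w0.
Every branch of the negation's tableau closes; the branch above is one of them.

Valid in T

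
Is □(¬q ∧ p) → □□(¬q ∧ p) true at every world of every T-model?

Tableau for the negation ¬(□(¬q ∧ p) → □□(¬q ∧ p)):
1. ¬(□(¬q ∧ p) → □□(¬q ∧ p)), 0
2. □(¬q ∧ p), 0   [¬→-rule on 1]
3. ¬□□(¬q ∧ p), 0   [¬→-rule on 1]
4. ¬q ∧ p, 0   [□-rule on 2 via 0R0]
5. ¬q, 0   [∧-rule on 4]
6. p, 0   [∧-rule on 4]
7. ¬□(¬q ∧ p), 1   [¬□-rule on 3: fresh world 1, 0R1]
8. ¬q ∧ p, 1   [□-rule on 2 via 0R1]
9. ¬q, 1   [∧-rule on 8]
10. p, 1   [∧-rule on 8]
11. ¬(¬q ∧ p), 2   [¬□-rule on 7: fresh world 2, 1R2]
12. ¬p, 2   [¬∧-rule on 11 (branches; this branch)]
Accessibility: 0R0, 0R1, 1R1, 1R2, 2R2
The negation has an open branch (countermodel exists).

Invalid (countermodel exists)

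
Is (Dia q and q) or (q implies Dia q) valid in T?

Tableau for the negation not ((Dia q and q) or (q implies Dia q)):
1. not ((Dia q and q) or (q implies Dia q)), w0
2. not (Dia q and q), w0
3. not (q implies Dia q), w0
4. q, w0
5. not Dia q, w0
6. not q, w0
Accessibility: w0Rw0
Branch closes: q and not q both at w0.
Every branch of the negation's tableau closes; the branch above is one of them.

Valid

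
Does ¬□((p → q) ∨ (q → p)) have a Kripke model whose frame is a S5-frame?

No, unsatisfiable

1. ¬□((p → q) ∨ (q → p)), u
2. ¬((p → q) ∨ (q → p)), v
3. ¬(p → q), v
4. ¬(q → p), v
5. p, v
6. ¬q, v
7. q, v
8. ¬p, v
Accessibility: uRu, uRv, vRu, vRv
Branch closes: q and ¬q both at v.
Every branch closes; the branch above is one of them.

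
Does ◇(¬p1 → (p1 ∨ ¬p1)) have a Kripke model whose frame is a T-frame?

Satisfiable

1. ◇(¬p1 → (p1 ∨ ¬p1)), w0
2. ¬p1 → (p1 ∨ ¬p1), w1
3. p1 ∨ ¬p1, w1
4. ¬p1, w1
Accessibility: w0Rw0, w0Rw1, w1Rw1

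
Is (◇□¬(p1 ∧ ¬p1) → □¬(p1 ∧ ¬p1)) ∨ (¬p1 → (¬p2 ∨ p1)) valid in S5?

Tableau for the negation ¬((◇□¬(p1 ∧ ¬p1) → □¬(p1 ∧ ¬p1)) ∨ (¬p1 → (¬p2 ∨ p1))):
1. ¬((◇□¬(p1 ∧ ¬p1) → □¬(p1 ∧ ¬p1)) ∨ (¬p1 → (¬p2 ∨ p1))), u
2. ¬(◇□¬(p1 ∧ ¬p1) → □¬(p1 ∧ ¬p1)), u
3. ¬(¬p1 → (¬p2 ∨ p1)), u
4. ◇□¬(p1 ∧ ¬p1), u
5. ¬□¬(p1 ∧ ¬p1), u
6. ¬p1, u
7. ¬(¬p2 ∨ p1), u
8. p2, u
9. □¬(p1 ∧ ¬p1), v
10. ¬(p1 ∧ ¬p1), u
11. ¬(p1 ∧ ¬p1), v
12. p1, v
13. p1 ∧ ¬p1, w
14. p1, w
15. ¬p1, w
Accessibility: uRu, uRv, uRw, vRu, vRv, vRw, wRu, wRv, wRw
Branch closes: p1 and ¬p1 both at w.
Every branch of the negation's tableau closes; the branch above is one of them.

Valid in S5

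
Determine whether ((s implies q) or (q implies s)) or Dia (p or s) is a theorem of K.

Yes, valid

Tableau for the negation not (((s implies q) or (q implies s)) or Dia (p or s)):
1. not (((s implies q) or (q implies s)) or Dia (p or s)), 0
2. not ((s implies q) or (q implies s)), 0
3. not Dia (p or s), 0
4. not (s implies q), 0
5. not (q implies s), 0
6. s, 0
7. not q, 0
8. q, 0
9. not s, 0
Branch closes: q and not q both at 0.
Every branch of the negation's tableau closes; the branch above is one of them.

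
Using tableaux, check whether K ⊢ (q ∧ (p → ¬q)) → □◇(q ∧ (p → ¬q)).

Not valid

Tableau for the negation ¬((q ∧ (p → ¬q)) → □◇(q ∧ (p → ¬q))):
1. ¬((q ∧ (p → ¬q)) → □◇(q ∧ (p → ¬q))), 0
2. q ∧ (p → ¬q), 0
3. ¬□◇(q ∧ (p → ¬q)), 0
4. q, 0
5. p → ¬q, 0
6. ¬p, 0
7. ¬◇(q ∧ (p → ¬q)), 1
Accessibility: 0R1
The negation has an open branch (countermodel exists).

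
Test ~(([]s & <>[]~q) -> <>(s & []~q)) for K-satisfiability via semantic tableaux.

1. ~(([]s & <>[]~q) -> <>(s & []~q)), 0
2. []s & <>[]~q, 0
3. ~<>(s & []~q), 0
4. []s, 0
5. <>[]~q, 0
6. []~q, 1
7. ~(s & []~q), 1
8. s, 1
9. ~[]~q, 1
10. q, 2
11. ~q, 2
Accessibility: 0R1, 1R2
Branch closes: q and ~q both at 2.
All branches of the tableau close; one closing branch shown above.

No, unsatisfiable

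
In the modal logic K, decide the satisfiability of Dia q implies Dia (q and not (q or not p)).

1. Dia q implies Dia (q and not (q or not p)), 0
2. not Dia q, 0

Satisfiable (open branch found)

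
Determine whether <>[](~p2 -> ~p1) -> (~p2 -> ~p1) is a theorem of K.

Tableau for the negation ~(<>[](~p2 -> ~p1) -> (~p2 -> ~p1)):
1. ~(<>[](~p2 -> ~p1) -> (~p2 -> ~p1)), w0
2. <>[](~p2 -> ~p1), w0
3. ~(~p2 -> ~p1), w0
4. ~p2, w0
5. p1, w0
6. [](~p2 -> ~p1), w1
Accessibility: w0Rw1
The negation has an open branch (countermodel exists).

Not valid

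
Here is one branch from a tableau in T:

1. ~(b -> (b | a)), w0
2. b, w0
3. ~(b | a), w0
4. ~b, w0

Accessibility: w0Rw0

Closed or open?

Closed

Both b and ~b appear at w0.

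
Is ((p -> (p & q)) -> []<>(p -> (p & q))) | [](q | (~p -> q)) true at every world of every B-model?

Yes, valid

Tableau for the negation ~(((p -> (p & q)) -> []<>(p -> (p & q))) | [](q | (~p -> q))):
1. ~(((p -> (p & q)) -> []<>(p -> (p & q))) | [](q | (~p -> q))), w0
2. ~((p -> (p & q)) -> []<>(p -> (p & q))), w0
3. ~[](q | (~p -> q)), w0
4. p -> (p & q), w0
5. ~[]<>(p -> (p & q)), w0
6. p & q, w0
7. p, w0
8. q, w0
9. ~(q | (~p -> q)), w1
10. ~q, w1
11. ~(~p -> q), w1
12. ~p, w1
13. ~<>(p -> (p & q)), w2
14. ~(p -> (p & q)), w0
15. ~(p & q), w0
16. ~(p -> (p & q)), w2
17. p, w2
18. ~(p & q), w2
19. ~q, w0
Accessibility: w0Rw0, w0Rw1, w0Rw2, w1Rw0, w1Rw1, w2Rw0, w2Rw2
Branch closes: q and ~q both at w0.
All branches of the negation close; one closing branch shown above.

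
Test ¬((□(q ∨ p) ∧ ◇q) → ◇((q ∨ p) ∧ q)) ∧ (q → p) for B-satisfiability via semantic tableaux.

Unsatisfiable

1. ¬((□(q ∨ p) ∧ ◇q) → ◇((q ∨ p) ∧ q)) ∧ (q → p), u
2. ¬((□(q ∨ p) ∧ ◇q) → ◇((q ∨ p) ∧ q)), u
3. q → p, u
4. □(q ∨ p) ∧ ◇q, u
5. ¬◇((q ∨ p) ∧ q), u
6. □(q ∨ p), u
7. ◇q, u
8. ¬((q ∨ p) ∧ q), u
9. q ∨ p, u
10. p, u
11. ¬q, u
12. q, v
13. ¬((q ∨ p) ∧ q), v
14. q ∨ p, v
15. ¬(q ∨ p), v
16. ¬q, v
17. ¬p, v
Accessibility: uRu, uRv, vRu, vRv
Branch closes: q and ¬q both at v.
All branches of the tableau close; one closing branch shown above.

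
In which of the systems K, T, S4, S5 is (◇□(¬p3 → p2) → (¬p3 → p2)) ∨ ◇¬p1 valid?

S5

S4-tableau for the negation ¬((◇□(¬p3 → p2) → (¬p3 → p2)) ∨ ◇¬p1):
1. ¬((◇□(¬p3 → p2) → (¬p3 → p2)) ∨ ◇¬p1), 0
2. ¬(◇□(¬p3 → p2) → (¬p3 → p2)), 0   [¬∨-rule on 1]
3. ¬◇¬p1, 0   [¬∨-rule on 1]
4. ◇□(¬p3 → p2), 0   [¬→-rule on 2]
5. ¬(¬p3 → p2), 0   [¬→-rule on 2]
6. ¬p3, 0   [¬→-rule on 5]
7. ¬p2, 0   [¬→-rule on 5]
8. p1, 0   [¬◇-rule on 3 via 0R0]
9. □(¬p3 → p2), 1   [◇-rule on 4: fresh world 1, 0R1]
10. p1, 1   [¬◇-rule on 3 via 0R1]
11. ¬p3 → p2, 1   [□-rule on 9 via 1R1]
12. p2, 1   [→-rule on 11 (branches; this branch)]
Accessibility: 0R0, 0R1, 1R1
Complete open branch: countermodel on an S4-frame, so not valid in S4, nor in K, T (the same frame is also a K-frame and a T-frame).
S5-tableau for the negation ¬((◇□(¬p3 → p2) → (¬p3 → p2)) ∨ ◇¬p1):
1. ¬((◇□(¬p3 → p2) → (¬p3 → p2)) ∨ ◇¬p1), 0
2. ¬(◇□(¬p3 → p2) → (¬p3 → p2)), 0   [¬∨-rule on 1]
3. ¬◇¬p1, 0   [¬∨-rule on 1]
4. ◇□(¬p3 → p2), 0   [¬→-rule on 2]
5. ¬(¬p3 → p2), 0   [¬→-rule on 2]
6. ¬p3, 0   [¬→-rule on 5]
7. ¬p2, 0   [¬→-rule on 5]
8. p1, 0   [¬◇-rule on 3 via 0R0]
9. □(¬p3 → p2), 1   [◇-rule on 4: fresh world 1, 0R1]
10. p1, 1   [¬◇-rule on 3 via 0R1]
11. ¬p3 → p2, 0   [□-rule on 9 via 1R0]
12. ¬p3 → p2, 1   [□-rule on 9 via 1R1]
13. p2, 0   [→-rule on 11 (branches; this branch)]
Accessibility: 0R0, 0R1, 1R0, 1R1
Branch closes: p2 and ¬p2 both at 0.
Every branch closes (one shown): valid in S5.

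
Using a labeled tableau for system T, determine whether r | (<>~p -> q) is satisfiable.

1. r | (<>~p -> q), w0
2. <>~p -> q, w0
3. q, w0
Accessibility: w0Rw0

Satisfiable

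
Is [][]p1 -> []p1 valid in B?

Tableau for the negation ~([][]p1 -> []p1):
1. ~([][]p1 -> []p1), 0
2. [][]p1, 0
3. ~[]p1, 0
4. []p1, 0
5. p1, 0
6. ~p1, 1
7. []p1, 1
8. p1, 1
Accessibility: 0R0, 0R1, 1R0, 1R1
Branch closes: p1 and ~p1 both at 1.
Every branch of the negation's tableau closes; the branch above is one of them.

Yes, valid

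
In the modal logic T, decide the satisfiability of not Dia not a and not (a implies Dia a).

Unsatisfiable

1. not Dia not a and not (a implies Dia a), u
2. not Dia not a, u
3. not (a implies Dia a), u
4. a, u
5. not Dia a, u
6. not a, u
Accessibility: uRu
Branch closes: a and not a both at u.
Every branch closes; the branch above is one of them.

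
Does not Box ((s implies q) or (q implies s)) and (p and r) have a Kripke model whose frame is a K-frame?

1. not Box ((s implies q) or (q implies s)) and (p and r), w0
2. not Box ((s implies q) or (q implies s)), w0   [and-rule on 1]
3. p and r, w0   [and-rule on 1]
4. p, w0   [and-rule on 3]
5. r, w0   [and-rule on 3]
6. not ((s implies q) or (q implies s)), w1   [neg-Box-rule on 2: fresh world w1, w0Rw1]
7. not (s implies q), w1   [neg-or-rule on 6]
8. not (q implies s), w1   [neg-or-rule on 6]
9. s, w1   [neg-implies-rule on 7]
10. not q, w1   [neg-implies-rule on 7]
11. q, w1   [neg-implies-rule on 8]
12. not s, w1   [neg-implies-rule on 8]
Accessibility: w0Rw1
Branch closes: q and not q both at w1.
(One branch shown.) All branches close.

Unsatisfiable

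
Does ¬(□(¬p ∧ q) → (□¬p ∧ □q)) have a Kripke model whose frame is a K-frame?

No, unsatisfiable

1. ¬(□(¬p ∧ q) → (□¬p ∧ □q)), w0
2. □(¬p ∧ q), w0
3. ¬(□¬p ∧ □q), w0
4. ¬□q, w0
5. ¬q, w1
6. ¬p ∧ q, w1
7. ¬p, w1
8. q, w1
Accessibility: w0Rw1
Branch closes: q and ¬q both at w1.
(One branch shown.) All branches close.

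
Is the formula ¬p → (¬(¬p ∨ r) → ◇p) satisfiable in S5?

Yes, satisfiable

1. ¬p → (¬(¬p ∨ r) → ◇p), u
2. ¬(¬p ∨ r) → ◇p, u
3. ◇p, u
4. p, v
Accessibility: uRu, uRv, vRu, vRv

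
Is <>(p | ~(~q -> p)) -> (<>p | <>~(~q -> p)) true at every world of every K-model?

Yes, valid

Tableau for the negation ~(<>(p | ~(~q -> p)) -> (<>p | <>~(~q -> p))):
1. ~(<>(p | ~(~q -> p)) -> (<>p | <>~(~q -> p))), u
2. <>(p | ~(~q -> p)), u
3. ~(<>p | <>~(~q -> p)), u
4. ~<>p, u
5. ~<>~(~q -> p), u
6. p | ~(~q -> p), v
7. ~p, v
8. ~q -> p, v
9. ~(~q -> p), v
10. ~q, v
11. p, v
Accessibility: uRv
Branch closes: p and ~p both at v.
All branches of the negation close; one closing branch shown above.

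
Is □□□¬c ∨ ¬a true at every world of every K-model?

Invalid (countermodel exists)

Tableau for the negation ¬(□□□¬c ∨ ¬a):
1. ¬(□□□¬c ∨ ¬a), w0
2. ¬□□□¬c, w0
3. a, w0
4. ¬□□¬c, w1
5. ¬□¬c, w2
6. c, w3
Accessibility: w0Rw1, w1Rw2, w2Rw3
The negation has an open branch (countermodel exists).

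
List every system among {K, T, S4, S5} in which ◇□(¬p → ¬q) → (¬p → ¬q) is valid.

S5-tableau for the negation ¬(◇□(¬p → ¬q) → (¬p → ¬q)):
1. ¬(◇□(¬p → ¬q) → (¬p → ¬q)), u
2. ◇□(¬p → ¬q), u   [¬→-rule on 1]
3. ¬(¬p → ¬q), u   [¬→-rule on 1]
4. ¬p, u   [¬→-rule on 3]
5. q, u   [¬→-rule on 3]
6. □(¬p → ¬q), v   [◇-rule on 2: fresh world v, uRv]
7. ¬p → ¬q, u   [□-rule on 6 via vRu]
8. ¬p → ¬q, v   [□-rule on 6 via vRv]
9. ¬q, u   [→-rule on 7 (branches; this branch)]
Accessibility: uRu, uRv, vRu, vRv
Branch closes: q and ¬q both at u.
Every branch closes (one shown): valid in S5.
S4-tableau for the negation ¬(◇□(¬p → ¬q) → (¬p → ¬q)):
1. ¬(◇□(¬p → ¬q) → (¬p → ¬q)), u
2. ◇□(¬p → ¬q), u   [¬→-rule on 1]
3. ¬(¬p → ¬q), u   [¬→-rule on 1]
4. ¬p, u   [¬→-rule on 3]
5. q, u   [¬→-rule on 3]
6. □(¬p → ¬q), v   [◇-rule on 2: fresh world v, uRv]
7. ¬p → ¬q, v   [□-rule on 6 via vRv]
8. ¬q, v   [→-rule on 7 (branches; this branch)]
Accessibility: uRu, uRv, vRv
Complete open branch: countermodel on an S4-frame, so not valid in S4, nor in K, T (the same frame is also a K-frame and a T-frame).

S5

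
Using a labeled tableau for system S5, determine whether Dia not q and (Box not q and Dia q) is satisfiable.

1. Dia not q and (Box not q and Dia q), 0
2. Dia not q, 0
3. Box not q and Dia q, 0
4. Box not q, 0
5. Dia q, 0
6. not q, 0
7. not q, 1
8. q, 2
9. not q, 2
Accessibility: 0R0, 0R1, 0R2, 1R0, 1R1, 1R2, 2R0, 2R1, 2R2
Branch closes: q and not q both at 2.
Every branch closes; the branch above is one of them.

Unsatisfiable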